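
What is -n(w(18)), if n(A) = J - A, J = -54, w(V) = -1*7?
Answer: 47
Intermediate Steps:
w(V) = -7
n(A) = -54 - A
-n(w(18)) = -(-54 - 1*(-7)) = -(-54 + 7) = -1*(-47) = 47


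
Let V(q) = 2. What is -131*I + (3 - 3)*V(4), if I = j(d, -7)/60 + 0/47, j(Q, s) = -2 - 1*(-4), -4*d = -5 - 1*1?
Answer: -131/30 ≈ -4.3667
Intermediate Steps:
d = 3/2 (d = -(-5 - 1*1)/4 = -(-5 - 1)/4 = -¼*(-6) = 3/2 ≈ 1.5000)
j(Q, s) = 2 (j(Q, s) = -2 + 4 = 2)
I = 1/30 (I = 2/60 + 0/47 = 2*(1/60) + 0*(1/47) = 1/30 + 0 = 1/30 ≈ 0.033333)
-131*I + (3 - 3)*V(4) = -131*1/30 + (3 - 3)*2 = -131/30 + 0*2 = -131/30 + 0 = -131/30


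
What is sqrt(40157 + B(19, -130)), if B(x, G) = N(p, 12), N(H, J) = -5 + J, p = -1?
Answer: 2*sqrt(10041) ≈ 200.41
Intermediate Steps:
B(x, G) = 7 (B(x, G) = -5 + 12 = 7)
sqrt(40157 + B(19, -130)) = sqrt(40157 + 7) = sqrt(40164) = 2*sqrt(10041)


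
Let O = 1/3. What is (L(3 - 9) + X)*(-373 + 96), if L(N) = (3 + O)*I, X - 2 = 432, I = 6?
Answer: -125758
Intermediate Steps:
O = 1/3 ≈ 0.33333
X = 434 (X = 2 + 432 = 434)
L(N) = 20 (L(N) = (3 + 1/3)*6 = (10/3)*6 = 20)
(L(3 - 9) + X)*(-373 + 96) = (20 + 434)*(-373 + 96) = 454*(-277) = -125758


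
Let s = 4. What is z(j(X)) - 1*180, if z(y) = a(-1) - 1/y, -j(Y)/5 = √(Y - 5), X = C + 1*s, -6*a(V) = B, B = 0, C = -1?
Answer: -180 - I*√2/10 ≈ -180.0 - 0.14142*I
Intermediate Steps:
a(V) = 0 (a(V) = -⅙*0 = 0)
X = 3 (X = -1 + 1*4 = -1 + 4 = 3)
j(Y) = -5*√(-5 + Y) (j(Y) = -5*√(Y - 5) = -5*√(-5 + Y))
z(y) = -1/y (z(y) = 0 - 1/y = -1/y)
z(j(X)) - 1*180 = -1/((-5*√(-5 + 3))) - 1*180 = -1/((-5*I*√2)) - 180 = -I*√2/10 - 180 = -180 - I*√2/10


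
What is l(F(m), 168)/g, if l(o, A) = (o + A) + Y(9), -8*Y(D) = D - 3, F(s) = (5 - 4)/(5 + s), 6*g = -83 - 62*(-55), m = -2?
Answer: 2011/6654 ≈ 0.30222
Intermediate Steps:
g = 1109/2 (g = (-83 - 62*(-55))/6 = (-83 + 3410)/6 = (1/6)*3327 = 1109/2 ≈ 554.50)
F(s) = 1/(5 + s)
Y(D) = 3/8 - D/8 (Y(D) = -(D - 3)/8 = -(-3 + D)/8 = 3/8 - D/8)
l(o, A) = -3/4 + A + o (l(o, A) = (o + A) + (3/8 - 1/8*9) = (A + o) + (3/8 - 9/8) = (A + o) - 3/4 = -3/4 + A + o)
l(F(m), 168)/g = (-3/4 + 168 + 1/(5 - 2))/(1109/2) = (-3/4 + 168 + 1/3)*(2/1109) = (2011/12)*(2/1109) = 2011/6654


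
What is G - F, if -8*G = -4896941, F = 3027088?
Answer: -19319763/8 ≈ -2.4150e+6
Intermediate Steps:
G = 4896941/8 (G = -⅛*(-4896941) = 4896941/8 ≈ 6.1212e+5)
G - F = 4896941/8 - 1*3027088 = 4896941/8 - 3027088 = -19319763/8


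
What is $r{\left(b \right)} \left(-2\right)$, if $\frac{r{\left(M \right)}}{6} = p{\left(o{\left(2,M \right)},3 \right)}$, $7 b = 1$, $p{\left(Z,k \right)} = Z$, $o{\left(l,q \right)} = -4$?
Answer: $48$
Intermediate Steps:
$b = \frac{1}{7}$ ($b = \frac{1}{7} \cdot 1 = \frac{1}{7} \approx 0.14286$)
$r{\left(M \right)} = -24$ ($r{\left(M \right)} = 6 \left(-4\right) = -24$)
$r{\left(b \right)} \left(-2\right) = \left(-24\right) \left(-2\right) = 48$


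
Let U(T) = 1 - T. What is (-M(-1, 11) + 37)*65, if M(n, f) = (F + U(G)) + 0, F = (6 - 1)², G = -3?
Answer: 520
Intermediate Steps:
F = 25 (F = 5² = 25)
M(n, f) = 29 (M(n, f) = (25 + (1 - 1*(-3))) + 0 = (25 + (1 + 3)) + 0 = (25 + 4) + 0 = 29 + 0 = 29)
(-M(-1, 11) + 37)*65 = (-1*29 + 37)*65 = (-29 + 37)*65 = 8*65 = 520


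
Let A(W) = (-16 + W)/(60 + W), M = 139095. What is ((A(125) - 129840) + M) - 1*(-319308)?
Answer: 60784264/185 ≈ 3.2856e+5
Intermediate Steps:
A(W) = (-16 + W)/(60 + W)
((A(125) - 129840) + M) - 1*(-319308) = (((-16 + 125)/(60 + 125) - 129840) + 139095) - 1*(-319308) = ((109/185 - 129840) + 139095) + 319308 = (-24020291/185 + 139095) + 319308 = 1712284/185 + 319308 = 60784264/185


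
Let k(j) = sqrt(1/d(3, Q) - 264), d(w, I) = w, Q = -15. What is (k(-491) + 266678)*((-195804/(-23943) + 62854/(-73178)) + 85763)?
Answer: 6679317155510305296/292016809 + 8348791620744*I*sqrt(2373)/292016809 ≈ 2.2873e+10 + 1.3927e+6*I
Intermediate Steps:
k(j) = I*sqrt(2373)/3 (k(j) = sqrt(1/3 - 264) = sqrt(-791/3) = I*sqrt(2373)/3)
(k(-491) + 266678)*((-195804/(-23943) + 62854/(-73178)) + 85763) = (I*sqrt(2373)/3 + 266678)*((-195804/(-23943) + 62854/(-73178)) + 85763) = (266678 + I*sqrt(2373)/3)*((-195804*(-1/23943) + 62854*(-1/73178)) + 85763) = (266678 + I*sqrt(2373)/3)*((65268/7981 - 31427/36589) + 85763) = (266678 + I*sqrt(2373)/3)*(2137271965/292016809 + 85763) = (266678 + I*sqrt(2373)/3)*(25046374862232/292016809) = 6679317155510305296/292016809 + 8348791620744*I*sqrt(2373)/292016809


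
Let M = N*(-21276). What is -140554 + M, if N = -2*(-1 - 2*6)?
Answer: -693730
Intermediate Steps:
N = 26 (N = -2*(-1 - 12) = -2*(-13) = 26)
M = -553176 (M = 26*(-21276) = -553176)
-140554 + M = -140554 - 553176 = -693730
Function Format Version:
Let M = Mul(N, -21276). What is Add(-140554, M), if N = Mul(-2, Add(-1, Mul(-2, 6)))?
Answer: -693730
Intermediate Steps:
N = 26 (N = Mul(-2, Add(-1, -12)) = Mul(-2, -13) = 26)
M = -553176 (M = Mul(26, -21276) = -553176)
Add(-140554, M) = Add(-140554, -553176) = -693730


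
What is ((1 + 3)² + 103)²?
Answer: 14161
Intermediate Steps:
((1 + 3)² + 103)² = (4² + 103)² = (16 + 103)² = 119² = 14161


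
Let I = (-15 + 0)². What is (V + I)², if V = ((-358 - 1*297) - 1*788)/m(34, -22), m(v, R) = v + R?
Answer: 175561/16 ≈ 10973.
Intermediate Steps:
m(v, R) = R + v
V = -481/4 (V = ((-358 - 1*297) - 1*788)/(-22 + 34) = ((-358 - 297) - 788)/12 = (-655 - 788)*(1/12) = -1443*1/12 = -481/4 ≈ -120.25)
I = 225 (I = (-15)² = 225)
(V + I)² = (-481/4 + 225)² = (419/4)² = 175561/16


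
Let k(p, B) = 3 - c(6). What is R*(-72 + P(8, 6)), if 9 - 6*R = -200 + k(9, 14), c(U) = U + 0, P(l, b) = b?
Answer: -2332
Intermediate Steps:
c(U) = U
k(p, B) = -3 (k(p, B) = 3 - 1*6 = 3 - 6 = -3)
R = 106/3 (R = 3/2 - (-200 - 3)/6 = 3/2 - ⅙*(-203) = 3/2 + 203/6 = 106/3 ≈ 35.333)
R*(-72 + P(8, 6)) = 106*(-72 + 6)/3 = (106/3)*(-66) = -2332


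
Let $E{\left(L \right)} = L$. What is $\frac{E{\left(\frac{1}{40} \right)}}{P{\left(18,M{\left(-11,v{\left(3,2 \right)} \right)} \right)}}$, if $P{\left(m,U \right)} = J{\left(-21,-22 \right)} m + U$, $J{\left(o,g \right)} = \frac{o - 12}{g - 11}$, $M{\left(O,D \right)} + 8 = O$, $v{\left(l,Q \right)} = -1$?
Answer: $- \frac{1}{40} \approx -0.025$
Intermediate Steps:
$M{\left(O,D \right)} = -8 + O$
$J{\left(o,g \right)} = \frac{-12 + o}{-11 + g}$
$P{\left(m,U \right)} = U + m$ ($P{\left(m,U \right)} = \frac{-12 - 21}{-11 - 22} m + U = \frac{1}{-33} \left(-33\right) m + U = \left(- \frac{1}{33}\right) \left(-33\right) m + U = 1 m + U = m + U = U + m$)
$\frac{E{\left(\frac{1}{40} \right)}}{P{\left(18,M{\left(-11,v{\left(3,2 \right)} \right)} \right)}} = \frac{1}{40 \left(\left(-8 - 11\right) + 18\right)} = \frac{1}{40 \left(-19 + 18\right)} = \frac{1}{40 \left(-1\right)} = \frac{1}{40} \left(-1\right) = - \frac{1}{40}$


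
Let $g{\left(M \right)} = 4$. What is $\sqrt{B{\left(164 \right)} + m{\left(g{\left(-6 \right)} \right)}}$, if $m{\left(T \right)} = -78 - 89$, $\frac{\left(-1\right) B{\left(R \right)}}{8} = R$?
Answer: $i \sqrt{1479} \approx 38.458 i$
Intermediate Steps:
$B{\left(R \right)} = - 8 R$
$m{\left(T \right)} = -167$ ($m{\left(T \right)} = -78 - 89 = -167$)
$\sqrt{B{\left(164 \right)} + m{\left(g{\left(-6 \right)} \right)}} = \sqrt{\left(-8\right) 164 - 167} = \sqrt{-1312 - 167} = \sqrt{-1479} = i \sqrt{1479}$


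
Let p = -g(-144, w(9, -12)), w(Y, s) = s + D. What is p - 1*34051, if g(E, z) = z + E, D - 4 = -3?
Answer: -33896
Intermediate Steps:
D = 1 (D = 4 - 3 = 1)
w(Y, s) = 1 + s (w(Y, s) = s + 1 = 1 + s)
g(E, z) = E + z
p = 155 (p = -(-144 + (1 - 12)) = -(-144 - 11) = -1*(-155) = 155)
p - 1*34051 = 155 - 1*34051 = 155 - 34051 = -33896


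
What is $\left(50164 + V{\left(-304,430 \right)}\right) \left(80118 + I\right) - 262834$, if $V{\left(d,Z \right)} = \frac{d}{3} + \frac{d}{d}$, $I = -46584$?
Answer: $1678572164$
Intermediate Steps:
$V{\left(d,Z \right)} = 1 + \frac{d}{3}$ ($V{\left(d,Z \right)} = d \frac{1}{3} + 1 = \frac{d}{3} + 1 = 1 + \frac{d}{3}$)
$\left(50164 + V{\left(-304,430 \right)}\right) \left(80118 + I\right) - 262834 = \left(50164 + \left(1 + \frac{1}{3} \left(-304\right)\right)\right) \left(80118 - 46584\right) - 262834 = \left(50164 + \left(1 - \frac{304}{3}\right)\right) 33534 - 262834 = \left(50164 - \frac{301}{3}\right) 33534 - 262834 = \frac{150191}{3} \cdot 33534 - 262834 = 1678834998 - 262834 = 1678572164$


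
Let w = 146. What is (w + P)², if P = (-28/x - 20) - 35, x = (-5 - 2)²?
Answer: 400689/49 ≈ 8177.3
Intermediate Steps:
x = 49 (x = (-7)² = 49)
P = -389/7 (P = (-28/49 - 20) - 35 = (-28*1/49 - 20) - 35 = (-4/7 - 20) - 35 = -144/7 - 35 = -389/7 ≈ -55.571)
(w + P)² = (146 - 389/7)² = (633/7)² = 400689/49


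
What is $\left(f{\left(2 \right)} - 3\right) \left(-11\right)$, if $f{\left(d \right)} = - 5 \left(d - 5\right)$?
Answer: $-132$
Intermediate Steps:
$f{\left(d \right)} = 25 - 5 d$ ($f{\left(d \right)} = - 5 \left(-5 + d\right) = 25 - 5 d$)
$\left(f{\left(2 \right)} - 3\right) \left(-11\right) = \left(\left(25 - 10\right) - 3\right) \left(-11\right) = \left(15 - 3\right) \left(-11\right) = 12 \left(-11\right) = -132$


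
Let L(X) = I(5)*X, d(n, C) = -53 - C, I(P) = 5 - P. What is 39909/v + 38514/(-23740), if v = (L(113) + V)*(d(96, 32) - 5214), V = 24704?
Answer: -1260670056651/776930053760 ≈ -1.6226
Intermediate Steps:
L(X) = 0 (L(X) = (5 - 1*5)*X = (5 - 5)*X = 0*X = 0)
v = -130906496 (v = (0 + 24704)*((-53 - 1*32) - 5214) = 24704*((-53 - 32) - 5214) = 24704*(-85 - 5214) = 24704*(-5299) = -130906496)
39909/v + 38514/(-23740) = 39909/(-130906496) + 38514/(-23740) = 39909*(-1/130906496) + 38514*(-1/23740) = -39909/130906496 - 19257/11870 = -1260670056651/776930053760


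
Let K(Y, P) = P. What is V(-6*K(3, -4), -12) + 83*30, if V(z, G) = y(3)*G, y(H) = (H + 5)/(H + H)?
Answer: 2474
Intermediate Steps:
y(H) = (5 + H)/(2*H) (y(H) = (5 + H)/((2*H)) = (5 + H)*(1/(2*H)) = (5 + H)/(2*H))
V(z, G) = 4*G/3 (V(z, G) = ((1/2)*(5 + 3)/3)*G = ((1/2)*(1/3)*8)*G = 4*G/3)
V(-6*K(3, -4), -12) + 83*30 = (4/3)*(-12) + 83*30 = -16 + 2490 = 2474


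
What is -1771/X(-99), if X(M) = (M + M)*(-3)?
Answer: -161/54 ≈ -2.9815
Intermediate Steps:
X(M) = -6*M (X(M) = (2*M)*(-3) = -6*M)
-1771/X(-99) = -1771/((-6*(-99))) = -1771/594 = -1771*1/594 = -161/54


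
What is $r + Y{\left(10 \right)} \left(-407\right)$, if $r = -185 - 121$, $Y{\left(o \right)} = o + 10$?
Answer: $-8446$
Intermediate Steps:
$Y{\left(o \right)} = 10 + o$
$r = -306$
$r + Y{\left(10 \right)} \left(-407\right) = -306 + \left(10 + 10\right) \left(-407\right) = -306 + 20 \left(-407\right) = -306 - 8140 = -8446$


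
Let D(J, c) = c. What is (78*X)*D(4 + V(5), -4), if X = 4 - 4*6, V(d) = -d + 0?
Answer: 6240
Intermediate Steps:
V(d) = -d
X = -20 (X = 4 - 24 = -20)
(78*X)*D(4 + V(5), -4) = (78*(-20))*(-4) = -1560*(-4) = 6240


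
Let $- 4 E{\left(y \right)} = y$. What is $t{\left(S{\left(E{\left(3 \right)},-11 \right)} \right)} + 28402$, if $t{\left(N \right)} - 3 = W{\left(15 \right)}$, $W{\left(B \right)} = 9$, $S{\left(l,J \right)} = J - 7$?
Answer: $28414$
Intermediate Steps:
$E{\left(y \right)} = - \frac{y}{4}$
$S{\left(l,J \right)} = -7 + J$
$t{\left(N \right)} = 12$ ($t{\left(N \right)} = 3 + 9 = 12$)
$t{\left(S{\left(E{\left(3 \right)},-11 \right)} \right)} + 28402 = 12 + 28402 = 28414$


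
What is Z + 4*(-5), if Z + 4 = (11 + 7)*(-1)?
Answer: -42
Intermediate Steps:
Z = -22 (Z = -4 + (11 + 7)*(-1) = -4 + 18*(-1) = -4 - 18 = -22)
Z + 4*(-5) = -22 + 4*(-5) = -22 - 20 = -42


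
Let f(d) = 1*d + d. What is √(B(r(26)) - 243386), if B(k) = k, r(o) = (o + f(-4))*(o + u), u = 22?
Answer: I*√242522 ≈ 492.47*I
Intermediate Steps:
f(d) = 2*d (f(d) = d + d = 2*d)
r(o) = (-8 + o)*(22 + o) (r(o) = (o + 2*(-4))*(o + 22) = (o - 8)*(22 + o) = (-8 + o)*(22 + o))
√(B(r(26)) - 243386) = √((-176 + 26² + 14*26) - 243386) = √((-176 + 676 + 364) - 243386) = √(864 - 243386) = √(-242522) = I*√242522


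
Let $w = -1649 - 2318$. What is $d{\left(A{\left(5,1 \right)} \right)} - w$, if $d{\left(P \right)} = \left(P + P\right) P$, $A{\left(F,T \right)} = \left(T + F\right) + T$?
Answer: $4065$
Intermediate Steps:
$A{\left(F,T \right)} = F + 2 T$ ($A{\left(F,T \right)} = \left(F + T\right) + T = F + 2 T$)
$d{\left(P \right)} = 2 P^{2}$ ($d{\left(P \right)} = 2 P P = 2 P^{2}$)
$w = -3967$ ($w = -1649 - 2318 = -3967$)
$d{\left(A{\left(5,1 \right)} \right)} - w = 2 \left(5 + 2 \cdot 1\right)^{2} - -3967 = 2 \left(5 + 2\right)^{2} + 3967 = 2 \cdot 7^{2} + 3967 = 2 \cdot 49 + 3967 = 98 + 3967 = 4065$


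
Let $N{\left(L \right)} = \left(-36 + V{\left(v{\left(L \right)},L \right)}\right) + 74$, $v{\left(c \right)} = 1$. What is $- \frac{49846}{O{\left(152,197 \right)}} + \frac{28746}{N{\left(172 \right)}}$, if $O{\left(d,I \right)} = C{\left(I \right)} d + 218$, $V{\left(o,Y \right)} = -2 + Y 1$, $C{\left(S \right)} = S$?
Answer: $\frac{214167221}{1568424} \approx 136.55$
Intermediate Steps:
$V{\left(o,Y \right)} = -2 + Y$
$O{\left(d,I \right)} = 218 + I d$ ($O{\left(d,I \right)} = I d + 218 = 218 + I d$)
$N{\left(L \right)} = 36 + L$ ($N{\left(L \right)} = \left(-36 + \left(-2 + L\right)\right) + 74 = \left(-38 + L\right) + 74 = 36 + L$)
$- \frac{49846}{O{\left(152,197 \right)}} + \frac{28746}{N{\left(172 \right)}} = - \frac{49846}{218 + 197 \cdot 152} + \frac{28746}{36 + 172} = - \frac{49846}{218 + 29944} + \frac{28746}{208} = - \frac{49846}{30162} + 28746 \cdot \frac{1}{208} = \left(-49846\right) \frac{1}{30162} + \frac{14373}{104} = - \frac{24923}{15081} + \frac{14373}{104} = \frac{214167221}{1568424}$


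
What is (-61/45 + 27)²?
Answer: 1331716/2025 ≈ 657.64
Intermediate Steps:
(-61/45 + 27)² = (1154/45)² = 1331716/2025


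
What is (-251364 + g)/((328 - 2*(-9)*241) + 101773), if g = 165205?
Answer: -86159/106439 ≈ -0.80947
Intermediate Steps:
(-251364 + g)/((328 - 2*(-9)*241) + 101773) = (-251364 + 165205)/((328 - 2*(-9)*241) + 101773) = -86159/((328 + 18*241) + 101773) = -86159/((328 + 4338) + 101773) = -86159/(4666 + 101773) = -86159/106439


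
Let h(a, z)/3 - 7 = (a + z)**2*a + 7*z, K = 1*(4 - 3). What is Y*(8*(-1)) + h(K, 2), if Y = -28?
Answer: 314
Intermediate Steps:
K = 1 (K = 1*1 = 1)
h(a, z) = 21 + 21*z + 3*a*(a + z)**2 (h(a, z) = 21 + 3*((a + z)**2*a + 7*z) = 21 + 3*(a*(a + z)**2 + 7*z) = 21 + 3*(7*z + a*(a + z)**2) = 21 + (21*z + 3*a*(a + z)**2) = 21 + 21*z + 3*a*(a + z)**2)
Y*(8*(-1)) + h(K, 2) = -224*(-1) + (21 + 21*2 + 3*1*(1 + 2)**2) = -28*(-8) + (21 + 42 + 3*1*3**2) = 224 + (21 + 42 + 3*1*9) = 224 + (21 + 42 + 27) = 224 + 90 = 314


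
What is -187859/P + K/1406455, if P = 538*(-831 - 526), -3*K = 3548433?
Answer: -599314865681/1026804976030 ≈ -0.58367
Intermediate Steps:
K = -1182811 (K = -1/3*3548433 = -1182811)
P = -730066 (P = 538*(-1357) = -730066)
-187859/P + K/1406455 = -187859/(-730066) - 1182811/1406455 = -187859*(-1/730066) - 1182811*1/1406455 = 187859/730066 - 1182811/1406455 = -599314865681/1026804976030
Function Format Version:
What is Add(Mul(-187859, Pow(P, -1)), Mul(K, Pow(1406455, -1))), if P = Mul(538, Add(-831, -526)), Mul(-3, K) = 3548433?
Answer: Rational(-599314865681, 1026804976030) ≈ -0.58367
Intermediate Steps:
K = -1182811 (K = Mul(Rational(-1, 3), 3548433) = -1182811)
P = -730066 (P = Mul(538, -1357) = -730066)
Add(Mul(-187859, Pow(P, -1)), Mul(K, Pow(1406455, -1))) = Add(Mul(-187859, Pow(-730066, -1)), Mul(-1182811, Pow(1406455, -1))) = Add(Mul(-187859, Rational(-1, 730066)), Mul(-1182811, Rational(1, 1406455))) = Add(Rational(187859, 730066), Rational(-1182811, 1406455)) = Rational(-599314865681, 1026804976030)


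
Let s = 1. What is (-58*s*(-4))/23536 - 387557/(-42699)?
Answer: 1141430965/125620458 ≈ 9.0863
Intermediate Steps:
(-58*s*(-4))/23536 - 387557/(-42699) = (-58*1*(-4))/23536 - 387557/(-42699) = -58*(-4)*(1/23536) - 387557*(-1/42699) = 232*(1/23536) + 387557/42699 = 29/2942 + 387557/42699 = 1141430965/125620458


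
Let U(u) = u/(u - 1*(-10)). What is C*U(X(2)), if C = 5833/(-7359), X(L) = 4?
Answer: -11666/51513 ≈ -0.22647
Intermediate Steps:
U(u) = u/(10 + u) (U(u) = u/(u + 10) = u/(10 + u))
C = -5833/7359 (C = 5833*(-1/7359) = -5833/7359 ≈ -0.79263)
C*U(X(2)) = -23332/(7359*(10 + 4)) = -23332/(7359*14) = -5833/7359*2/7 = -11666/51513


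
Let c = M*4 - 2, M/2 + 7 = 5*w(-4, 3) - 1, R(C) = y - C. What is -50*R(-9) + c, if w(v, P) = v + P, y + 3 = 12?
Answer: -1006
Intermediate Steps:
y = 9 (y = -3 + 12 = 9)
R(C) = 9 - C
w(v, P) = P + v
M = -26 (M = -14 + 2*(5*(3 - 4) - 1) = -14 + 2*(5*(-1) - 1) = -14 + 2*(-5 - 1) = -14 + 2*(-6) = -14 - 12 = -26)
c = -106 (c = -26*4 - 2 = -104 - 2 = -106)
-50*R(-9) + c = -50*(9 - 1*(-9)) - 106 = -50*(9 + 9) - 106 = -50*18 - 106 = -900 - 106 = -1006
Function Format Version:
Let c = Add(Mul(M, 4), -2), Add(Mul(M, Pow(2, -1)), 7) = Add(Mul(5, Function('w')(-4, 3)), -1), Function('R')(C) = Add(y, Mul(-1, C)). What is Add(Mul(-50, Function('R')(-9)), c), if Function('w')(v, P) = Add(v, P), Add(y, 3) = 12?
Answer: -1006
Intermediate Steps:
y = 9 (y = Add(-3, 12) = 9)
Function('R')(C) = Add(9, Mul(-1, C))
Function('w')(v, P) = Add(P, v)
M = -26 (M = Add(-14, Mul(2, Add(Mul(5, Add(3, -4)), -1))) = Add(-14, Mul(2, Add(Mul(5, -1), -1))) = Add(-14, Mul(2, Add(-5, -1))) = Add(-14, Mul(2, -6)) = Add(-14, -12) = -26)
c = -106 (c = Add(Mul(-26, 4), -2) = Add(-104, -2) = -106)
Add(Mul(-50, Function('R')(-9)), c) = Add(Mul(-50, Add(9, Mul(-1, -9))), -106) = Add(Mul(-50, Add(9, 9)), -106) = Add(Mul(-50, 18), -106) = Add(-900, -106) = -1006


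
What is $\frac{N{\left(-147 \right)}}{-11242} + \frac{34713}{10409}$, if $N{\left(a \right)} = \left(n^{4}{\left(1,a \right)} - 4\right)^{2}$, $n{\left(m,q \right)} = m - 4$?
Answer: $\frac{609515}{217102} \approx 2.8075$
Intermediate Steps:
$n{\left(m,q \right)} = -4 + m$ ($n{\left(m,q \right)} = m - 4 = -4 + m$)
$N{\left(a \right)} = 5929$ ($N{\left(a \right)} = \left(\left(-4 + 1\right)^{4} - 4\right)^{2} = \left(\left(-3\right)^{4} - 4\right)^{2} = \left(81 - 4\right)^{2} = 77^{2} = 5929$)
$\frac{N{\left(-147 \right)}}{-11242} + \frac{34713}{10409} = \frac{5929}{-11242} + \frac{34713}{10409} = 5929 \left(- \frac{1}{11242}\right) + 34713 \cdot \frac{1}{10409} = - \frac{77}{146} + \frac{4959}{1487} = \frac{609515}{217102}$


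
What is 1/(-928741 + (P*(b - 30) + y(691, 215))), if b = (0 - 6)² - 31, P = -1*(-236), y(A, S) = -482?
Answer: -1/935123 ≈ -1.0694e-6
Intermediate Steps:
P = 236
b = 5 (b = (-6)² - 31 = 36 - 31 = 5)
1/(-928741 + (P*(b - 30) + y(691, 215))) = 1/(-928741 + (236*(5 - 30) - 482)) = 1/(-928741 + (236*(-25) - 482)) = 1/(-928741 + (-5900 - 482)) = 1/(-928741 - 6382) = 1/(-935123) = -1/935123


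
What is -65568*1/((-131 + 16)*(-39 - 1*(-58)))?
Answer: 65568/2185 ≈ 30.008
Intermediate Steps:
-65568*1/((-131 + 16)*(-39 - 1*(-58))) = -65568*(-1/(115*(-39 + 58))) = -65568/(19*(-115)) = -65568/(-2185) = -65568*(-1/2185) = 65568/2185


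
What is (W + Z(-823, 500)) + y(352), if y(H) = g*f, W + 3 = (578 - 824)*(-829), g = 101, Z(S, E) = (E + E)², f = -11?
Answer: 1202820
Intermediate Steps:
Z(S, E) = 4*E² (Z(S, E) = (2*E)² = 4*E²)
W = 203931 (W = -3 + (578 - 824)*(-829) = -3 - 246*(-829) = -3 + 203934 = 203931)
y(H) = -1111 (y(H) = 101*(-11) = -1111)
(W + Z(-823, 500)) + y(352) = (203931 + 4*500²) - 1111 = (203931 + 4*250000) - 1111 = (203931 + 1000000) - 1111 = 1203931 - 1111 = 1202820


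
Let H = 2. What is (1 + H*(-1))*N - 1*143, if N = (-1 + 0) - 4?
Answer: -138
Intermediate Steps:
N = -5 (N = -1 - 4 = -5)
(1 + H*(-1))*N - 1*143 = (1 + 2*(-1))*(-5) - 1*143 = (1 - 2)*(-5) - 143 = -1*(-5) - 143 = 5 - 143 = -138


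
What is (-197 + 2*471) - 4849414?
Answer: -4848669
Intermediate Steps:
(-197 + 2*471) - 4849414 = (-197 + 942) - 4849414 = 745 - 4849414 = -4848669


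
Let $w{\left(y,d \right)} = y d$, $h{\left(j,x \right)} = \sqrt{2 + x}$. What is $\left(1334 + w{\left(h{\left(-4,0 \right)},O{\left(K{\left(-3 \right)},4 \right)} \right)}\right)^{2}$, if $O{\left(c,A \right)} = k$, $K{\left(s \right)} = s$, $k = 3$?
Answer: $1779574 + 8004 \sqrt{2} \approx 1.7909 \cdot 10^{6}$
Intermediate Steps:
$O{\left(c,A \right)} = 3$
$w{\left(y,d \right)} = d y$
$\left(1334 + w{\left(h{\left(-4,0 \right)},O{\left(K{\left(-3 \right)},4 \right)} \right)}\right)^{2} = \left(1334 + 3 \sqrt{2 + 0}\right)^{2} = \left(1334 + 3 \sqrt{2}\right)^{2}$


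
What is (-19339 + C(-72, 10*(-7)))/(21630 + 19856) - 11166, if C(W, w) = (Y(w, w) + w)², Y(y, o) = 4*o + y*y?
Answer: -442549515/41486 ≈ -10667.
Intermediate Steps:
Y(y, o) = y² + 4*o (Y(y, o) = 4*o + y² = y² + 4*o)
C(W, w) = (w² + 5*w)² (C(W, w) = ((w² + 4*w) + w)² = (w² + 5*w)²)
(-19339 + C(-72, 10*(-7)))/(21630 + 19856) - 11166 = (-19339 + (10*(-7))²*(5 + 10*(-7))²)/(21630 + 19856) - 11166 = (-19339 + (-70)²*(5 - 70)²)/41486 - 11166 = (-19339 + 4900*(-65)²)*(1/41486) - 11166 = (-19339 + 4900*4225)*(1/41486) - 11166 = (-19339 + 20702500)*(1/41486) - 11166 = 20683161*(1/41486) - 11166 = 20683161/41486 - 11166 = -442549515/41486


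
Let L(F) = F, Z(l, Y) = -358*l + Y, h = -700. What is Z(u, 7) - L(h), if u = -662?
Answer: 237703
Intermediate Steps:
Z(l, Y) = Y - 358*l
Z(u, 7) - L(h) = (7 - 358*(-662)) - 1*(-700) = (7 + 236996) + 700 = 237003 + 700 = 237703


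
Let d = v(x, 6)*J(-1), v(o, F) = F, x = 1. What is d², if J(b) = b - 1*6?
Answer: 1764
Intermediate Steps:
J(b) = -6 + b (J(b) = b - 6 = -6 + b)
d = -42 (d = 6*(-6 - 1) = 6*(-7) = -42)
d² = (-42)² = 1764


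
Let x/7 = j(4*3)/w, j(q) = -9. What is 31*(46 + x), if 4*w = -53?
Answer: 83390/53 ≈ 1573.4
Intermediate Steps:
w = -53/4 (w = (1/4)*(-53) = -53/4 ≈ -13.250)
x = 252/53 (x = 7*(-9/(-53/4)) = 7*(-9*(-4/53)) = 7*(36/53) = 252/53 ≈ 4.7547)
31*(46 + x) = 31*(46 + 252/53) = 31*(2690/53) = 83390/53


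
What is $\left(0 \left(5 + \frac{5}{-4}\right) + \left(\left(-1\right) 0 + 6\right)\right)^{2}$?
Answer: $36$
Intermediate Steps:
$\left(0 \left(5 + \frac{5}{-4}\right) + \left(\left(-1\right) 0 + 6\right)\right)^{2} = \left(0 \left(5 + 5 \left(- \frac{1}{4}\right)\right) + \left(0 + 6\right)\right)^{2} = \left(0 \left(5 - \frac{5}{4}\right) + 6\right)^{2} = \left(0 \cdot \frac{15}{4} + 6\right)^{2} = \left(0 + 6\right)^{2} = 6^{2} = 36$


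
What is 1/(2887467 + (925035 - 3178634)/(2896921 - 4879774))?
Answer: 1982853/5725424856950 ≈ 3.4632e-7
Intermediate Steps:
1/(2887467 + (925035 - 3178634)/(2896921 - 4879774)) = 1/(2887467 - 2253599/(-1982853)) = 1/(2887467 - 2253599*(-1/1982853)) = 1/(2887467 + 2253599/1982853) = 1/(5725424856950/1982853) = 1982853/5725424856950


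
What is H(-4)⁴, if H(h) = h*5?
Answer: 160000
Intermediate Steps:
H(h) = 5*h
H(-4)⁴ = (5*(-4))⁴ = (-20)⁴ = 160000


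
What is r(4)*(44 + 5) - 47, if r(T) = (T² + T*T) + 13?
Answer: 2158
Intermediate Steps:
r(T) = 13 + 2*T² (r(T) = (T² + T²) + 13 = 2*T² + 13 = 13 + 2*T²)
r(4)*(44 + 5) - 47 = (13 + 2*4²)*(44 + 5) - 47 = (13 + 2*16)*49 - 47 = (13 + 32)*49 - 47 = 45*49 - 47 = 2205 - 47 = 2158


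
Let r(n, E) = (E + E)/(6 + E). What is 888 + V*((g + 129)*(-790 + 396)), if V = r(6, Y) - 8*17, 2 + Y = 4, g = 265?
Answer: 21035366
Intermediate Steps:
Y = 2 (Y = -2 + 4 = 2)
r(n, E) = 2*E/(6 + E) (r(n, E) = (2*E)/(6 + E) = 2*E/(6 + E))
V = -271/2 (V = 2*2/(6 + 2) - 8*17 = 2*2/8 - 136 = 2*2*(⅛) - 136 = ½ - 136 = -271/2 ≈ -135.50)
888 + V*((g + 129)*(-790 + 396)) = 888 - 271*(265 + 129)*(-790 + 396)/2 = 888 - 53387*(-394) = 888 - 271/2*(-155236) = 888 + 21034478 = 21035366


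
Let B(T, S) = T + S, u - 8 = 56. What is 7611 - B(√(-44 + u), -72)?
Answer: 7683 - 2*√5 ≈ 7678.5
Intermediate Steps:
u = 64 (u = 8 + 56 = 64)
B(T, S) = S + T
7611 - B(√(-44 + u), -72) = 7611 - (-72 + √(-44 + 64)) = 7611 - (-72 + √20) = 7611 - (-72 + 2*√5) = 7611 + (72 - 2*√5) = 7683 - 2*√5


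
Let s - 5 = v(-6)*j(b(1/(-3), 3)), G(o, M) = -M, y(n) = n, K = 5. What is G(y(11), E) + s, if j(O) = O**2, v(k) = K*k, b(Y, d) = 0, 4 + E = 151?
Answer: -142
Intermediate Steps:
E = 147 (E = -4 + 151 = 147)
v(k) = 5*k
s = 5 (s = 5 + (5*(-6))*0**2 = 5 - 30*0 = 5 + 0 = 5)
G(y(11), E) + s = -1*147 + 5 = -147 + 5 = -142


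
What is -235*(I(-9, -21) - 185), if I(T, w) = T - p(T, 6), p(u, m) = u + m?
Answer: 44885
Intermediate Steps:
p(u, m) = m + u
I(T, w) = -6 (I(T, w) = T - (6 + T) = T + (-6 - T) = -6)
-235*(I(-9, -21) - 185) = -235*(-6 - 185) = -235*(-191) = 44885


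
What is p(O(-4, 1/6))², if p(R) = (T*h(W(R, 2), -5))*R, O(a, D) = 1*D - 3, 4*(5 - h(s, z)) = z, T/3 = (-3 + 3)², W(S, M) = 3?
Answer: 0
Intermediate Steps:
T = 0 (T = 3*(-3 + 3)² = 3*0² = 3*0 = 0)
h(s, z) = 5 - z/4
O(a, D) = -3 + D (O(a, D) = D - 3 = -3 + D)
p(R) = 0 (p(R) = (0*(5 - ¼*(-5)))*R = (0*(5 + 5/4))*R = (0*(25/4))*R = 0*R = 0)
p(O(-4, 1/6))² = 0² = 0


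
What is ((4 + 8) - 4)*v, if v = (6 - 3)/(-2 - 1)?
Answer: -8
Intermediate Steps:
v = -1 (v = 3/(-3) = 3*(-⅓) = -1)
((4 + 8) - 4)*v = ((4 + 8) - 4)*(-1) = (12 - 4)*(-1) = 8*(-1) = -8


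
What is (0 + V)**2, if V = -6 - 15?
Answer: 441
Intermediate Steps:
V = -21
(0 + V)**2 = (0 - 21)**2 = (-21)**2 = 441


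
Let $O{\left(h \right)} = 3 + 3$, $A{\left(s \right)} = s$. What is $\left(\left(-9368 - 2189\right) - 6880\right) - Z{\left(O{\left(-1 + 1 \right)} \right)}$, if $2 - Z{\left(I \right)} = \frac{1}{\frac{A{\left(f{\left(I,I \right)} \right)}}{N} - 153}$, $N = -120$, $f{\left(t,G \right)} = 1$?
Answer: $- \frac{338558599}{18361} \approx -18439.0$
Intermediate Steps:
$O{\left(h \right)} = 6$
$Z{\left(I \right)} = \frac{36842}{18361}$ ($Z{\left(I \right)} = 2 - \frac{1}{1 \frac{1}{-120} - 153} = 2 - \frac{1}{1 \left(- \frac{1}{120}\right) - 153} = 2 - \frac{1}{- \frac{1}{120} - 153} = 2 - \frac{1}{- \frac{18361}{120}} = 2 - - \frac{120}{18361} = 2 + \frac{120}{18361} = \frac{36842}{18361}$)
$\left(\left(-9368 - 2189\right) - 6880\right) - Z{\left(O{\left(-1 + 1 \right)} \right)} = \left(\left(-9368 - 2189\right) - 6880\right) - \frac{36842}{18361} = \left(-11557 - 6880\right) - \frac{36842}{18361} = -18437 - \frac{36842}{18361} = - \frac{338558599}{18361}$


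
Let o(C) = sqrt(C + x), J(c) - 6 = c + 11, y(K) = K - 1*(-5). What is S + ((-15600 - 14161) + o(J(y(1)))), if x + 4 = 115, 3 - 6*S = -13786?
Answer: -164777/6 + sqrt(134) ≈ -27451.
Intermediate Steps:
y(K) = 5 + K (y(K) = K + 5 = 5 + K)
S = 13789/6 (S = 1/2 - 1/6*(-13786) = 1/2 + 6893/3 = 13789/6 ≈ 2298.2)
x = 111 (x = -4 + 115 = 111)
J(c) = 17 + c (J(c) = 6 + (c + 11) = 6 + (11 + c) = 17 + c)
o(C) = sqrt(111 + C) (o(C) = sqrt(C + 111) = sqrt(111 + C))
S + ((-15600 - 14161) + o(J(y(1)))) = 13789/6 + ((-15600 - 14161) + sqrt(111 + (17 + (5 + 1)))) = 13789/6 + (-29761 + sqrt(111 + (17 + 6))) = 13789/6 + (-29761 + sqrt(111 + 23)) = 13789/6 + (-29761 + sqrt(134)) = -164777/6 + sqrt(134)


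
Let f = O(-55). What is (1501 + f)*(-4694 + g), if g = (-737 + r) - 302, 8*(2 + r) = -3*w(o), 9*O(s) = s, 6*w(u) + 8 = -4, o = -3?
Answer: -154297199/18 ≈ -8.5721e+6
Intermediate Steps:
w(u) = -2 (w(u) = -4/3 + (1/6)*(-4) = -4/3 - 2/3 = -2)
O(s) = s/9
f = -55/9 (f = (1/9)*(-55) = -55/9 ≈ -6.1111)
r = -5/4 (r = -2 + (-3*(-2))/8 = -2 + (1/8)*6 = -2 + 3/4 = -5/4 ≈ -1.2500)
g = -4161/4 (g = (-737 - 5/4) - 302 = -2953/4 - 302 = -4161/4 ≈ -1040.3)
(1501 + f)*(-4694 + g) = (1501 - 55/9)*(-4694 - 4161/4) = (13454/9)*(-22937/4) = -154297199/18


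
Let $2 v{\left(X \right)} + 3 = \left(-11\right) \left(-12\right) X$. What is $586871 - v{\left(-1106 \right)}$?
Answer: $\frac{1319737}{2} \approx 6.5987 \cdot 10^{5}$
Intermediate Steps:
$v{\left(X \right)} = - \frac{3}{2} + 66 X$ ($v{\left(X \right)} = - \frac{3}{2} + \frac{\left(-11\right) \left(-12\right) X}{2} = - \frac{3}{2} + \frac{132 X}{2} = - \frac{3}{2} + 66 X$)
$586871 - v{\left(-1106 \right)} = 586871 - \left(- \frac{3}{2} + 66 \left(-1106\right)\right) = 586871 - \left(- \frac{3}{2} - 72996\right) = 586871 - - \frac{145995}{2} = 586871 + \frac{145995}{2} = \frac{1319737}{2}$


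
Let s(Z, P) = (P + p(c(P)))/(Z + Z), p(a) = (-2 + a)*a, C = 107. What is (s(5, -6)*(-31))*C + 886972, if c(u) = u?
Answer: 4365203/5 ≈ 8.7304e+5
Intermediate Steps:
p(a) = a*(-2 + a)
s(Z, P) = (P + P*(-2 + P))/(2*Z) (s(Z, P) = (P + P*(-2 + P))/(Z + Z) = (P + P*(-2 + P))/((2*Z)) = (P + P*(-2 + P))*(1/(2*Z)) = (P + P*(-2 + P))/(2*Z))
(s(5, -6)*(-31))*C + 886972 = (((1/2)*(-6)*(-1 - 6)/5)*(-31))*107 + 886972 = (((1/2)*(-6)*(1/5)*(-7))*(-31))*107 + 886972 = ((21/5)*(-31))*107 + 886972 = -651/5*107 + 886972 = -69657/5 + 886972 = 4365203/5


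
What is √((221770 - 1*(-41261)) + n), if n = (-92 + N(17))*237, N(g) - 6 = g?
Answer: √246678 ≈ 496.67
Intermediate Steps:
N(g) = 6 + g
n = -16353 (n = (-92 + (6 + 17))*237 = (-92 + 23)*237 = -69*237 = -16353)
√((221770 - 1*(-41261)) + n) = √((221770 - 1*(-41261)) - 16353) = √((221770 + 41261) - 16353) = √(263031 - 16353) = √246678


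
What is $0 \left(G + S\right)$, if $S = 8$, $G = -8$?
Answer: $0$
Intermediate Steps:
$0 \left(G + S\right) = 0 \left(-8 + 8\right) = 0 \cdot 0 = 0$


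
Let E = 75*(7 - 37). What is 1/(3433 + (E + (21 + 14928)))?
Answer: 1/16132 ≈ 6.1989e-5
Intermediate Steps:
E = -2250 (E = 75*(-30) = -2250)
1/(3433 + (E + (21 + 14928))) = 1/(3433 + (-2250 + (21 + 14928))) = 1/(3433 + (-2250 + 14949)) = 1/(3433 + 12699) = 1/16132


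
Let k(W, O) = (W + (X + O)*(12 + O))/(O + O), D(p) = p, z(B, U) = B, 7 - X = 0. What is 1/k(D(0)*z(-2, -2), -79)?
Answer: -79/2412 ≈ -0.032753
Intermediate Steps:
X = 7 (X = 7 - 1*0 = 7 + 0 = 7)
k(W, O) = (W + (7 + O)*(12 + O))/(2*O) (k(W, O) = (W + (7 + O)*(12 + O))/(O + O) = (W + (7 + O)*(12 + O))/((2*O)) = (W + (7 + O)*(12 + O))*(1/(2*O)) = (W + (7 + O)*(12 + O))/(2*O))
1/k(D(0)*z(-2, -2), -79) = 1/((½)*(84 + 0*(-2) - 79*(19 - 79))/(-79)) = 1/((½)*(-1/79)*(84 + 0 - 79*(-60))) = 1/((½)*(-1/79)*(84 + 0 + 4740)) = 1/((½)*(-1/79)*4824) = 1/(-2412/79) = -79/2412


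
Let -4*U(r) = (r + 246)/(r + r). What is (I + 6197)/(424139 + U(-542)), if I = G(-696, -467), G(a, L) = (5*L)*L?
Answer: 594379964/229883301 ≈ 2.5856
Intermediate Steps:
G(a, L) = 5*L²
I = 1090445 (I = 5*(-467)² = 5*218089 = 1090445)
U(r) = -(246 + r)/(8*r) (U(r) = -(r + 246)/(4*(r + r)) = -(246 + r)/(4*(2*r)) = -(246 + r)*1/(2*r)/4 = -(246 + r)/(8*r))
(I + 6197)/(424139 + U(-542)) = (1090445 + 6197)/(424139 + (⅛)*(-246 - 1*(-542))/(-542)) = 1096642/(424139 + (⅛)*(-1/542)*(-246 + 542)) = 1096642/(424139 + (⅛)*(-1/542)*296) = 1096642/(424139 - 37/542) = 1096642/(229883301/542) = 1096642*(542/229883301) = 594379964/229883301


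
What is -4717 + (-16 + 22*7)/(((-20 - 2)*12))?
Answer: -207571/44 ≈ -4717.5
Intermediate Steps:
-4717 + (-16 + 22*7)/(((-20 - 2)*12)) = -4717 + (-16 + 154)/((-22*12)) = -4717 + 138/(-264) = -4717 + 138*(-1/264) = -4717 - 23/44 = -207571/44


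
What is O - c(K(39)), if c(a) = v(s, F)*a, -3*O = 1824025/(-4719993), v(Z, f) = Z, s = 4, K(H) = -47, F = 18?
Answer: 2663900077/14159979 ≈ 188.13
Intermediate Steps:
O = 1824025/14159979 (O = -1824025/(3*(-4719993)) = -1824025*(-1)/(3*4719993) = -⅓*(-1824025/4719993) = 1824025/14159979 ≈ 0.12882)
c(a) = 4*a
O - c(K(39)) = 1824025/14159979 - 4*(-47) = 1824025/14159979 - 1*(-188) = 1824025/14159979 + 188 = 2663900077/14159979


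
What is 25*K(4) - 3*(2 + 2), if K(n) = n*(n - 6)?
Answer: -212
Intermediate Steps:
K(n) = n*(-6 + n)
25*K(4) - 3*(2 + 2) = 25*(4*(-6 + 4)) - 3*(2 + 2) = 25*(4*(-2)) - 3*4 = 25*(-8) - 12 = -200 - 12 = -212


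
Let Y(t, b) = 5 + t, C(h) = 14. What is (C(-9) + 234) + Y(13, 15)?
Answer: 266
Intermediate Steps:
(C(-9) + 234) + Y(13, 15) = (14 + 234) + (5 + 13) = 248 + 18 = 266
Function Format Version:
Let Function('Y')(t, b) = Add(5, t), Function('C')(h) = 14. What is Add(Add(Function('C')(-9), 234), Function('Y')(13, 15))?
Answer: 266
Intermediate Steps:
Add(Add(Function('C')(-9), 234), Function('Y')(13, 15)) = Add(Add(14, 234), Add(5, 13)) = Add(248, 18) = 266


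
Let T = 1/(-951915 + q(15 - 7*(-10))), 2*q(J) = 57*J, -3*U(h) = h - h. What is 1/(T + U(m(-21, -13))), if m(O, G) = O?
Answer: -1898985/2 ≈ -9.4949e+5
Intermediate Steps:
U(h) = 0 (U(h) = -(h - h)/3 = -1/3*0 = 0)
q(J) = 57*J/2 (q(J) = (57*J)/2 = 57*J/2)
T = -2/1898985 (T = 1/(-951915 + 57*(15 - 7*(-10))/2) = 1/(-951915 + 57*(15 + 70)/2) = 1/(-951915 + (57/2)*85) = 1/(-951915 + 4845/2) = 1/(-1898985/2) = -2/1898985 ≈ -1.0532e-6)
1/(T + U(m(-21, -13))) = 1/(-2/1898985 + 0) = 1/(-2/1898985) = -1898985/2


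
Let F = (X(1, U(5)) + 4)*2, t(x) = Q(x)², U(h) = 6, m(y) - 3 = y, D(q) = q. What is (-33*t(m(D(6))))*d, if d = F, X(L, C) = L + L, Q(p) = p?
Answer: -32076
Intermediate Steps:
m(y) = 3 + y
X(L, C) = 2*L
t(x) = x²
F = 12 (F = (2*1 + 4)*2 = (2 + 4)*2 = 6*2 = 12)
d = 12
(-33*t(m(D(6))))*d = -33*(3 + 6)²*12 = -33*9²*12 = -33*81*12 = -2673*12 = -32076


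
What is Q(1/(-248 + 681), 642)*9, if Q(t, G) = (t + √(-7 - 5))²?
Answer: -20248803/187489 + 36*I*√3/433 ≈ -108.0 + 0.144*I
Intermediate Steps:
Q(t, G) = (t + 2*I*√3)² (Q(t, G) = (t + √(-12))² = (t + 2*I*√3)²)
Q(1/(-248 + 681), 642)*9 = (1/(-248 + 681) + 2*I*√3)²*9 = (1/433 + 2*I*√3)²*9 = 9*(1/433 + 2*I*√3)²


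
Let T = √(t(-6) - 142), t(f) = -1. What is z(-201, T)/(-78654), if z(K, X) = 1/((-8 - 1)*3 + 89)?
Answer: -1/4876548 ≈ -2.0506e-7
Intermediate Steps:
T = I*√143 (T = √(-1 - 142) = √(-143) = I*√143 ≈ 11.958*I)
z(K, X) = 1/62 (z(K, X) = 1/(-9*3 + 89) = 1/(-27 + 89) = 1/62)
z(-201, T)/(-78654) = (1/62)/(-78654) = (1/62)*(-1/78654) = -1/4876548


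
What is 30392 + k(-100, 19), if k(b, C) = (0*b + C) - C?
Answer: 30392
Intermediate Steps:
k(b, C) = 0 (k(b, C) = (0 + C) - C = C - C = 0)
30392 + k(-100, 19) = 30392 + 0 = 30392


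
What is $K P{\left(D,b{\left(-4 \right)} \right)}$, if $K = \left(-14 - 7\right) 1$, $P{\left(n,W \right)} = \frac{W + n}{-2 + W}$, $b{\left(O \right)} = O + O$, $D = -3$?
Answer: $- \frac{231}{10} \approx -23.1$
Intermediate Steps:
$b{\left(O \right)} = 2 O$
$P{\left(n,W \right)} = \frac{W + n}{-2 + W}$
$K = -21$ ($K = \left(-21\right) 1 = -21$)
$K P{\left(D,b{\left(-4 \right)} \right)} = - 21 \frac{2 \left(-4\right) - 3}{-2 + 2 \left(-4\right)} = - 21 \frac{-8 - 3}{-2 - 8} = - 21 \frac{1}{-10} \left(-11\right) = - 21 \left(\left(- \frac{1}{10}\right) \left(-11\right)\right) = \left(-21\right) \frac{11}{10} = - \frac{231}{10}$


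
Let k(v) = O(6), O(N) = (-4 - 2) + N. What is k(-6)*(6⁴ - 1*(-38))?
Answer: 0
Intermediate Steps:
O(N) = -6 + N
k(v) = 0 (k(v) = -6 + 6 = 0)
k(-6)*(6⁴ - 1*(-38)) = 0*(6⁴ - 1*(-38)) = 0*(1296 + 38) = 0*1334 = 0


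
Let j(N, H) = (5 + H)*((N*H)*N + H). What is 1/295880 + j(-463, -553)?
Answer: 19221412889806401/295880 ≈ 6.4964e+10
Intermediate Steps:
j(N, H) = (5 + H)*(H + H*N²) (j(N, H) = (5 + H)*((H*N)*N + H) = (5 + H)*(H*N² + H) = (5 + H)*(H + H*N²))
1/295880 + j(-463, -553) = 1/295880 - 553*(5 - 553 + 5*(-463)² - 553*(-463)²) = 1/295880 - 553*(5 - 553 + 5*214369 - 553*214369) = 1/295880 - 553*(5 - 553 + 1071845 - 118546057) = 1/295880 - 553*(-117474760) = 1/295880 + 64963542280 = 19221412889806401/295880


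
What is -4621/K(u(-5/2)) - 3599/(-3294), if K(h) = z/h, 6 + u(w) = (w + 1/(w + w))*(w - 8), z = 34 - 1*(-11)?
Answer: -6193811/2700 ≈ -2294.0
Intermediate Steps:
z = 45 (z = 34 + 11 = 45)
u(w) = -6 + (-8 + w)*(w + 1/(2*w)) (u(w) = -6 + (w + 1/(w + w))*(w - 8) = -6 + (w + 1/(2*w))*(-8 + w) = -6 + (-8 + w)*(w + 1/(2*w)))
K(h) = 45/h
-4621/K(u(-5/2)) - 3599/(-3294) = -4621/(45/(-11/2 + (-5/2)² - (-40)/2 - 4/((-5/2)))) - 3599/(-3294) = -4621/(45/(-11/2 + (-5*½)² - (-40)/2 - 4/((-5*½)))) - 3599*(-1/3294) = -4621/(45/(-11/2 + (-5/2)² - 8*(-5/2) - 4/(-5/2))) + 59/54 = -4621/(45/(-11/2 + 25/4 + 20 - 4*(-⅖))) + 59/54 = -4621/(45/(-11/2 + 25/4 + 20 + 8/5)) + 59/54 = -4621/(45/(447/20)) + 59/54 = -4621/(45*(20/447)) + 59/54 = -4621/300/149 + 59/54 = -4621*149/300 + 59/54 = -688529/300 + 59/54 = -6193811/2700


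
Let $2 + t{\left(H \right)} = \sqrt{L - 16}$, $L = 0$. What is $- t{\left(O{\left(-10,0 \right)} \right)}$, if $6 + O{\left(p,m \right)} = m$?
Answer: $2 - 4 i \approx 2.0 - 4.0 i$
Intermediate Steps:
$O{\left(p,m \right)} = -6 + m$
$t{\left(H \right)} = -2 + 4 i$ ($t{\left(H \right)} = -2 + \sqrt{0 - 16} = -2 + \sqrt{-16} = -2 + 4 i$)
$- t{\left(O{\left(-10,0 \right)} \right)} = - (-2 + 4 i) = 2 - 4 i$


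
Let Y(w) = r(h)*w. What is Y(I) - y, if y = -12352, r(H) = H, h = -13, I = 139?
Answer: 10545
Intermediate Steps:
Y(w) = -13*w
Y(I) - y = -13*139 - 1*(-12352) = -1807 + 12352 = 10545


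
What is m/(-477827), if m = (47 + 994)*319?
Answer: -332079/477827 ≈ -0.69498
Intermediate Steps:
m = 332079 (m = 1041*319 = 332079)
m/(-477827) = 332079/(-477827) = 332079*(-1/477827) = -332079/477827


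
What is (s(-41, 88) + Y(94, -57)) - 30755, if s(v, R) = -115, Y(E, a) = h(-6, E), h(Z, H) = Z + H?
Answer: -30782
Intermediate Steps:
h(Z, H) = H + Z
Y(E, a) = -6 + E (Y(E, a) = E - 6 = -6 + E)
(s(-41, 88) + Y(94, -57)) - 30755 = (-115 + (-6 + 94)) - 30755 = (-115 + 88) - 30755 = -27 - 30755 = -30782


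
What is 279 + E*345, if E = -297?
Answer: -102186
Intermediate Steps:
279 + E*345 = 279 - 297*345 = 279 - 102465 = -102186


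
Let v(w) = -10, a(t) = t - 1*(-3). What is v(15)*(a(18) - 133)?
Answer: 1120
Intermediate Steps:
a(t) = 3 + t (a(t) = t + 3 = 3 + t)
v(15)*(a(18) - 133) = -10*((3 + 18) - 133) = -10*(21 - 133) = -10*(-112) = 1120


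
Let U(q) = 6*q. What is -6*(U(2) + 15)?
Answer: -162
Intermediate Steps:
-6*(U(2) + 15) = -6*(6*2 + 15) = -6*(12 + 15) = -6*27 = -162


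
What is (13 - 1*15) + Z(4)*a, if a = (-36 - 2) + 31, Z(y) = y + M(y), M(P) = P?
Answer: -58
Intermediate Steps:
Z(y) = 2*y (Z(y) = y + y = 2*y)
a = -7 (a = -38 + 31 = -7)
(13 - 1*15) + Z(4)*a = (13 - 1*15) + (2*4)*(-7) = (13 - 15) + 8*(-7) = -2 - 56 = -58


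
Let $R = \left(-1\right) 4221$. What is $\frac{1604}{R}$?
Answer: $- \frac{1604}{4221} \approx -0.38$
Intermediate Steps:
$R = -4221$
$\frac{1604}{R} = \frac{1604}{-4221} = 1604 \left(- \frac{1}{4221}\right) = - \frac{1604}{4221}$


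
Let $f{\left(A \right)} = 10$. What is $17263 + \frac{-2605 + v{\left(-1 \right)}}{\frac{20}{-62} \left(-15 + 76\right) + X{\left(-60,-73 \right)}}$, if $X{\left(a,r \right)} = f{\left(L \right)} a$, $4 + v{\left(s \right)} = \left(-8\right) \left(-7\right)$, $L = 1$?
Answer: $\frac{331701373}{19210} \approx 17267.0$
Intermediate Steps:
$v{\left(s \right)} = 52$ ($v{\left(s \right)} = -4 - -56 = -4 + 56 = 52$)
$X{\left(a,r \right)} = 10 a$
$17263 + \frac{-2605 + v{\left(-1 \right)}}{\frac{20}{-62} \left(-15 + 76\right) + X{\left(-60,-73 \right)}} = 17263 + \frac{-2605 + 52}{\frac{20}{-62} \left(-15 + 76\right) + 10 \left(-60\right)} = 17263 - \frac{2553}{20 \left(- \frac{1}{62}\right) 61 - 600} = 17263 - \frac{2553}{\left(- \frac{10}{31}\right) 61 - 600} = 17263 - \frac{2553}{- \frac{610}{31} - 600} = 17263 - \frac{2553}{- \frac{19210}{31}} = 17263 - - \frac{79143}{19210} = 17263 + \frac{79143}{19210} = \frac{331701373}{19210}$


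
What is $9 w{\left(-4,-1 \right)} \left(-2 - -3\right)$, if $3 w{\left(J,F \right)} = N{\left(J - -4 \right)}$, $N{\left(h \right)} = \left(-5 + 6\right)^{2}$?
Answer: $3$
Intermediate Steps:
$N{\left(h \right)} = 1$ ($N{\left(h \right)} = 1^{2} = 1$)
$w{\left(J,F \right)} = \frac{1}{3}$ ($w{\left(J,F \right)} = \frac{1}{3} \cdot 1 = \frac{1}{3}$)
$9 w{\left(-4,-1 \right)} \left(-2 - -3\right) = 9 \cdot \frac{1}{3} \left(-2 - -3\right) = 3 \left(-2 + 3\right) = 3 \cdot 1 = 3$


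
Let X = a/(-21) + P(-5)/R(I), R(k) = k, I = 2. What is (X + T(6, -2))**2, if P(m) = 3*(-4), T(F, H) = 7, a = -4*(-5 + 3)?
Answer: 169/441 ≈ 0.38322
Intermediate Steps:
a = 8 (a = -4*(-2) = 8)
P(m) = -12
X = -134/21 (X = 8/(-21) - 12/2 = 8*(-1/21) - 12*1/2 = -8/21 - 6 = -134/21 ≈ -6.3810)
(X + T(6, -2))**2 = (-134/21 + 7)**2 = (13/21)**2 = 169/441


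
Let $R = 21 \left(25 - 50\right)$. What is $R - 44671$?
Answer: $-45196$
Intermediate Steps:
$R = -525$ ($R = 21 \left(-25\right) = -525$)
$R - 44671 = -525 - 44671 = -45196$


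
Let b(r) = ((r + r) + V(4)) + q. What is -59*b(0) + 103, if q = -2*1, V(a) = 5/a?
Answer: 589/4 ≈ 147.25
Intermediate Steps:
q = -2
b(r) = -¾ + 2*r (b(r) = ((r + r) + 5/4) - 2 = (2*r + 5*(¼)) - 2 = (2*r + 5/4) - 2 = (5/4 + 2*r) - 2 = -¾ + 2*r)
-59*b(0) + 103 = -59*(-¾ + 2*0) + 103 = -59*(-¾ + 0) + 103 = -59*(-¾) + 103 = 177/4 + 103 = 589/4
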